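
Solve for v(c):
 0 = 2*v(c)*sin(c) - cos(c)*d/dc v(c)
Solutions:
 v(c) = C1/cos(c)^2


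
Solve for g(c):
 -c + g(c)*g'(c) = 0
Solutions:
 g(c) = -sqrt(C1 + c^2)
 g(c) = sqrt(C1 + c^2)


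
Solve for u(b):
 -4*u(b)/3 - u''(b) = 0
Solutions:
 u(b) = C1*sin(2*sqrt(3)*b/3) + C2*cos(2*sqrt(3)*b/3)


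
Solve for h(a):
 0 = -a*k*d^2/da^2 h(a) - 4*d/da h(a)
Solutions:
 h(a) = C1 + a^(((re(k) - 4)*re(k) + im(k)^2)/(re(k)^2 + im(k)^2))*(C2*sin(4*log(a)*Abs(im(k))/(re(k)^2 + im(k)^2)) + C3*cos(4*log(a)*im(k)/(re(k)^2 + im(k)^2)))


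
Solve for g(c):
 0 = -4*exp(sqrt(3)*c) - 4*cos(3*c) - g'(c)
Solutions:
 g(c) = C1 - 4*sqrt(3)*exp(sqrt(3)*c)/3 - 4*sin(3*c)/3


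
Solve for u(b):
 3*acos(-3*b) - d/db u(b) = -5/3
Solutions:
 u(b) = C1 + 3*b*acos(-3*b) + 5*b/3 + sqrt(1 - 9*b^2)


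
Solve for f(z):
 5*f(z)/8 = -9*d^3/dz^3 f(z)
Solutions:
 f(z) = C3*exp(-15^(1/3)*z/6) + (C1*sin(3^(5/6)*5^(1/3)*z/12) + C2*cos(3^(5/6)*5^(1/3)*z/12))*exp(15^(1/3)*z/12)


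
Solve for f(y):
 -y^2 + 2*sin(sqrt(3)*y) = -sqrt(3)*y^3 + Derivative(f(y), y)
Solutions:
 f(y) = C1 + sqrt(3)*y^4/4 - y^3/3 - 2*sqrt(3)*cos(sqrt(3)*y)/3


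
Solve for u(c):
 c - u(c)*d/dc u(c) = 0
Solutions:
 u(c) = -sqrt(C1 + c^2)
 u(c) = sqrt(C1 + c^2)


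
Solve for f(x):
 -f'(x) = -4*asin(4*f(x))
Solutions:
 Integral(1/asin(4*_y), (_y, f(x))) = C1 + 4*x


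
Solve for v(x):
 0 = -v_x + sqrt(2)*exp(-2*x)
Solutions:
 v(x) = C1 - sqrt(2)*exp(-2*x)/2


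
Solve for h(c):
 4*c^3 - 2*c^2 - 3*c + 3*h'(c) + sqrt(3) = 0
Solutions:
 h(c) = C1 - c^4/3 + 2*c^3/9 + c^2/2 - sqrt(3)*c/3


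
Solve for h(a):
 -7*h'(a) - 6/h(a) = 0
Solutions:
 h(a) = -sqrt(C1 - 84*a)/7
 h(a) = sqrt(C1 - 84*a)/7


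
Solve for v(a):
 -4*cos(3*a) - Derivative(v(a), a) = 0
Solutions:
 v(a) = C1 - 4*sin(3*a)/3


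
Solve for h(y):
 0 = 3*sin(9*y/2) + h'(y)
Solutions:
 h(y) = C1 + 2*cos(9*y/2)/3


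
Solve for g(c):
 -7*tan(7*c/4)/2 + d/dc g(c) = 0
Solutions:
 g(c) = C1 - 2*log(cos(7*c/4))


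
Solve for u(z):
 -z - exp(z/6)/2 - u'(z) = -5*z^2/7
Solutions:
 u(z) = C1 + 5*z^3/21 - z^2/2 - 3*exp(z/6)


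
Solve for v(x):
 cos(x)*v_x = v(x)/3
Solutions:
 v(x) = C1*(sin(x) + 1)^(1/6)/(sin(x) - 1)^(1/6)


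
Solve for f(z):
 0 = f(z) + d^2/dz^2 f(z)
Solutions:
 f(z) = C1*sin(z) + C2*cos(z)


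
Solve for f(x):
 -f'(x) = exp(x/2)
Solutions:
 f(x) = C1 - 2*exp(x/2)


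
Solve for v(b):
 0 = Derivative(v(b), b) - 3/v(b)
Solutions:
 v(b) = -sqrt(C1 + 6*b)
 v(b) = sqrt(C1 + 6*b)


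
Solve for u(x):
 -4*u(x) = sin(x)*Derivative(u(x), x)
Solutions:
 u(x) = C1*(cos(x)^2 + 2*cos(x) + 1)/(cos(x)^2 - 2*cos(x) + 1)


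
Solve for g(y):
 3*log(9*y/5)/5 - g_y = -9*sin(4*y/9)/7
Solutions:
 g(y) = C1 + 3*y*log(y)/5 - 3*y*log(5)/5 - 3*y/5 + 6*y*log(3)/5 - 81*cos(4*y/9)/28


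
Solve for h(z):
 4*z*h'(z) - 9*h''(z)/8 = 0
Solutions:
 h(z) = C1 + C2*erfi(4*z/3)


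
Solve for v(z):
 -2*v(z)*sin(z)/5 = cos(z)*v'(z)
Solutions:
 v(z) = C1*cos(z)^(2/5)


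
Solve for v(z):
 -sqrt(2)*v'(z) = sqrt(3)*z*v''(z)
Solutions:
 v(z) = C1 + C2*z^(1 - sqrt(6)/3)


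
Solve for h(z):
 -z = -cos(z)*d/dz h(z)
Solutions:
 h(z) = C1 + Integral(z/cos(z), z)


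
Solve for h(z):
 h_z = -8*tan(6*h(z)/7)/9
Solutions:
 h(z) = -7*asin(C1*exp(-16*z/21))/6 + 7*pi/6
 h(z) = 7*asin(C1*exp(-16*z/21))/6


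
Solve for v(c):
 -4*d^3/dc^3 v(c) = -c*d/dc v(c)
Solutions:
 v(c) = C1 + Integral(C2*airyai(2^(1/3)*c/2) + C3*airybi(2^(1/3)*c/2), c)


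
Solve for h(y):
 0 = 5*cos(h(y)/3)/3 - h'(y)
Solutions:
 -5*y/3 - 3*log(sin(h(y)/3) - 1)/2 + 3*log(sin(h(y)/3) + 1)/2 = C1


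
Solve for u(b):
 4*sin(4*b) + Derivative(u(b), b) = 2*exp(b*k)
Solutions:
 u(b) = C1 + cos(4*b) + 2*exp(b*k)/k


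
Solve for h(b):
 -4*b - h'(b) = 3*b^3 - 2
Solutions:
 h(b) = C1 - 3*b^4/4 - 2*b^2 + 2*b


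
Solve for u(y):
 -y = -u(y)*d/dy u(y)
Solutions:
 u(y) = -sqrt(C1 + y^2)
 u(y) = sqrt(C1 + y^2)


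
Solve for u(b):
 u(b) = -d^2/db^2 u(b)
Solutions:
 u(b) = C1*sin(b) + C2*cos(b)


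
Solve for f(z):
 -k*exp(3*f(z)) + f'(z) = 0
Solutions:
 f(z) = log(-1/(C1 + 3*k*z))/3
 f(z) = log((-1/(C1 + k*z))^(1/3)*(-3^(2/3) - 3*3^(1/6)*I)/6)
 f(z) = log((-1/(C1 + k*z))^(1/3)*(-3^(2/3) + 3*3^(1/6)*I)/6)


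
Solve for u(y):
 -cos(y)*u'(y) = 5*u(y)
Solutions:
 u(y) = C1*sqrt(sin(y) - 1)*(sin(y)^2 - 2*sin(y) + 1)/(sqrt(sin(y) + 1)*(sin(y)^2 + 2*sin(y) + 1))


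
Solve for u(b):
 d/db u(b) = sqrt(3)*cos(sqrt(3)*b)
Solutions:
 u(b) = C1 + sin(sqrt(3)*b)


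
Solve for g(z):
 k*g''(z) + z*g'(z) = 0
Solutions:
 g(z) = C1 + C2*sqrt(k)*erf(sqrt(2)*z*sqrt(1/k)/2)


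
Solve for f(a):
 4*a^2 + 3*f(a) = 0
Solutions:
 f(a) = -4*a^2/3


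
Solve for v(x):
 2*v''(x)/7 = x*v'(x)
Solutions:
 v(x) = C1 + C2*erfi(sqrt(7)*x/2)


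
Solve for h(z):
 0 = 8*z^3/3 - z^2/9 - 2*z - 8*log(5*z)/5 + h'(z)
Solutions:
 h(z) = C1 - 2*z^4/3 + z^3/27 + z^2 + 8*z*log(z)/5 - 8*z/5 + 8*z*log(5)/5


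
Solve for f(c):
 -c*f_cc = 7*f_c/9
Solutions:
 f(c) = C1 + C2*c^(2/9)


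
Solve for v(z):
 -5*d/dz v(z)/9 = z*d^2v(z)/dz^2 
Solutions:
 v(z) = C1 + C2*z^(4/9)


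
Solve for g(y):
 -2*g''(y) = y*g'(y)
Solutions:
 g(y) = C1 + C2*erf(y/2)


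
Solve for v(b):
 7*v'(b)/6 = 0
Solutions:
 v(b) = C1


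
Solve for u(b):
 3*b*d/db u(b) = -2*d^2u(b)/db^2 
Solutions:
 u(b) = C1 + C2*erf(sqrt(3)*b/2)


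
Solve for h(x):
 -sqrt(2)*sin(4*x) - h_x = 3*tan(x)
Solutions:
 h(x) = C1 + 3*log(cos(x)) + sqrt(2)*cos(4*x)/4


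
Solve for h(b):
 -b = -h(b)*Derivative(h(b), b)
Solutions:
 h(b) = -sqrt(C1 + b^2)
 h(b) = sqrt(C1 + b^2)


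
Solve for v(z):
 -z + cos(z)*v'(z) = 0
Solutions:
 v(z) = C1 + Integral(z/cos(z), z)


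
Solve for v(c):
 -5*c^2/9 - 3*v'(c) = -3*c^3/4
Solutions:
 v(c) = C1 + c^4/16 - 5*c^3/81


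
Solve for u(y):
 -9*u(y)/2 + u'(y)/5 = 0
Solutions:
 u(y) = C1*exp(45*y/2)


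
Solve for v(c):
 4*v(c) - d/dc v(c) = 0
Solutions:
 v(c) = C1*exp(4*c)


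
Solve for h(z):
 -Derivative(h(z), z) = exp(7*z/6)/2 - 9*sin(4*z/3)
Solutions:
 h(z) = C1 - 3*exp(7*z/6)/7 - 27*cos(4*z/3)/4


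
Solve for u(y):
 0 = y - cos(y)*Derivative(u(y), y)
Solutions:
 u(y) = C1 + Integral(y/cos(y), y)


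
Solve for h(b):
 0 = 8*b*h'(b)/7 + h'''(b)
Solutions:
 h(b) = C1 + Integral(C2*airyai(-2*7^(2/3)*b/7) + C3*airybi(-2*7^(2/3)*b/7), b)


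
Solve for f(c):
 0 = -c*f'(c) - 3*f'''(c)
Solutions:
 f(c) = C1 + Integral(C2*airyai(-3^(2/3)*c/3) + C3*airybi(-3^(2/3)*c/3), c)


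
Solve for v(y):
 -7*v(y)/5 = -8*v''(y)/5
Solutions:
 v(y) = C1*exp(-sqrt(14)*y/4) + C2*exp(sqrt(14)*y/4)


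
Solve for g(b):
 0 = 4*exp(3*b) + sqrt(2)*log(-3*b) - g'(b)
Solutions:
 g(b) = C1 + sqrt(2)*b*log(-b) + sqrt(2)*b*(-1 + log(3)) + 4*exp(3*b)/3


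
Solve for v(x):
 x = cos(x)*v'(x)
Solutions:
 v(x) = C1 + Integral(x/cos(x), x)


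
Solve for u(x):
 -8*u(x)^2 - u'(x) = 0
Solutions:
 u(x) = 1/(C1 + 8*x)


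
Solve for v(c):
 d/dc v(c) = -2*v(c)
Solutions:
 v(c) = C1*exp(-2*c)


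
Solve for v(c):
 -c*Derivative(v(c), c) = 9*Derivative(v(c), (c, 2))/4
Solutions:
 v(c) = C1 + C2*erf(sqrt(2)*c/3)


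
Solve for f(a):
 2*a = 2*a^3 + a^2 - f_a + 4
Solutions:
 f(a) = C1 + a^4/2 + a^3/3 - a^2 + 4*a


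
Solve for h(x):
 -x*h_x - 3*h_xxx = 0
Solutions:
 h(x) = C1 + Integral(C2*airyai(-3^(2/3)*x/3) + C3*airybi(-3^(2/3)*x/3), x)


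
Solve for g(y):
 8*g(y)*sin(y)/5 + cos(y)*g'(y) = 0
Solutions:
 g(y) = C1*cos(y)^(8/5)


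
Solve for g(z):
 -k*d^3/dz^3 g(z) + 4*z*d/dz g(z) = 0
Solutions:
 g(z) = C1 + Integral(C2*airyai(2^(2/3)*z*(1/k)^(1/3)) + C3*airybi(2^(2/3)*z*(1/k)^(1/3)), z)


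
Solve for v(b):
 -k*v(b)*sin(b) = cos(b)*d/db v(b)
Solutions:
 v(b) = C1*exp(k*log(cos(b)))


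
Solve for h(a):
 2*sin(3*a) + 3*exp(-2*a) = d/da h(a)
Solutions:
 h(a) = C1 - 2*cos(3*a)/3 - 3*exp(-2*a)/2


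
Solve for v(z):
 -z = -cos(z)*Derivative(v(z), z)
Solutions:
 v(z) = C1 + Integral(z/cos(z), z)


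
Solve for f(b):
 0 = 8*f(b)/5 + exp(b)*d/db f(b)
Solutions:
 f(b) = C1*exp(8*exp(-b)/5)


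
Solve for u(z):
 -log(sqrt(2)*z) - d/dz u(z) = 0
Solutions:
 u(z) = C1 - z*log(z) - z*log(2)/2 + z


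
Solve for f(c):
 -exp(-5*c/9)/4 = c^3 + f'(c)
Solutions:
 f(c) = C1 - c^4/4 + 9*exp(-5*c/9)/20


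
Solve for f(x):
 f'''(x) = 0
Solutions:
 f(x) = C1 + C2*x + C3*x^2


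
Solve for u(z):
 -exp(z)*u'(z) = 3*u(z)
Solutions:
 u(z) = C1*exp(3*exp(-z))


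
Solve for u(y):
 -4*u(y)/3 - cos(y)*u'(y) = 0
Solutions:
 u(y) = C1*(sin(y) - 1)^(2/3)/(sin(y) + 1)^(2/3)


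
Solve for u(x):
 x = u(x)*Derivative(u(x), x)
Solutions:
 u(x) = -sqrt(C1 + x^2)
 u(x) = sqrt(C1 + x^2)


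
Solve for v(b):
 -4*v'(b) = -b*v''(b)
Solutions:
 v(b) = C1 + C2*b^5


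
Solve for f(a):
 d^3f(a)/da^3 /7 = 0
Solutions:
 f(a) = C1 + C2*a + C3*a^2


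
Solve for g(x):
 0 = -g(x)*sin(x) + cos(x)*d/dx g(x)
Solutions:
 g(x) = C1/cos(x)


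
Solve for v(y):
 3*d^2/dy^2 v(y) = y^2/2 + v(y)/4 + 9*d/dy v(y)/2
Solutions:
 v(y) = C1*exp(y*(9 - sqrt(93))/12) + C2*exp(y*(9 + sqrt(93))/12) - 2*y^2 + 72*y - 1344


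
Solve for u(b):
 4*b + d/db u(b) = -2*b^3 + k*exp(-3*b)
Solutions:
 u(b) = C1 - b^4/2 - 2*b^2 - k*exp(-3*b)/3


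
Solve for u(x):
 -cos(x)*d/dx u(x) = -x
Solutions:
 u(x) = C1 + Integral(x/cos(x), x)


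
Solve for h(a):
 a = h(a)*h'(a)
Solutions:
 h(a) = -sqrt(C1 + a^2)
 h(a) = sqrt(C1 + a^2)


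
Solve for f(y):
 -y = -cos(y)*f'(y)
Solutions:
 f(y) = C1 + Integral(y/cos(y), y)


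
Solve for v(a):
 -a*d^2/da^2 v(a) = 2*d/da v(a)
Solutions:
 v(a) = C1 + C2/a


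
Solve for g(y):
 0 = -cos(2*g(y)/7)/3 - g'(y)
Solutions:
 y/3 - 7*log(sin(2*g(y)/7) - 1)/4 + 7*log(sin(2*g(y)/7) + 1)/4 = C1


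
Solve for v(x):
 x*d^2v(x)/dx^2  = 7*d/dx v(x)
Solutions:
 v(x) = C1 + C2*x^8


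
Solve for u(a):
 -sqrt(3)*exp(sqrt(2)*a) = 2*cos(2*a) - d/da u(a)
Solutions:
 u(a) = C1 + sqrt(6)*exp(sqrt(2)*a)/2 + sin(2*a)


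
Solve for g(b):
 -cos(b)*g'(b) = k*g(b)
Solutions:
 g(b) = C1*exp(k*(log(sin(b) - 1) - log(sin(b) + 1))/2)


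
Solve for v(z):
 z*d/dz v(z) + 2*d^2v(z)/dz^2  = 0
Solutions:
 v(z) = C1 + C2*erf(z/2)


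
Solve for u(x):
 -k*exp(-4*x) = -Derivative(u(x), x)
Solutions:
 u(x) = C1 - k*exp(-4*x)/4


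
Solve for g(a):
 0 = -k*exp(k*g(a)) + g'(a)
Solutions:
 g(a) = Piecewise((log(-1/(C1*k + a*k^2))/k, Ne(k, 0)), (nan, True))
 g(a) = Piecewise((C1 + a*k, Eq(k, 0)), (nan, True))


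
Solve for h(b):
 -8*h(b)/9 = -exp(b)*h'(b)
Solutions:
 h(b) = C1*exp(-8*exp(-b)/9)


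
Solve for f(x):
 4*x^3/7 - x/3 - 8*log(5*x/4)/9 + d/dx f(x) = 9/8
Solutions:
 f(x) = C1 - x^4/7 + x^2/6 + 8*x*log(x)/9 - 16*x*log(2)/9 + 17*x/72 + 8*x*log(5)/9


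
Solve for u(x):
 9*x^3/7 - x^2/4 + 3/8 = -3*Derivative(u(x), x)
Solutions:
 u(x) = C1 - 3*x^4/28 + x^3/36 - x/8


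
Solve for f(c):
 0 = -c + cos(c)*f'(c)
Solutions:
 f(c) = C1 + Integral(c/cos(c), c)


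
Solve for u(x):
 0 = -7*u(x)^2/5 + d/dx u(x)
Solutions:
 u(x) = -5/(C1 + 7*x)


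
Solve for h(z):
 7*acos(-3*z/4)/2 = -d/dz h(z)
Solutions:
 h(z) = C1 - 7*z*acos(-3*z/4)/2 - 7*sqrt(16 - 9*z^2)/6


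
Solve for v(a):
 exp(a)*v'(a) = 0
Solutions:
 v(a) = C1


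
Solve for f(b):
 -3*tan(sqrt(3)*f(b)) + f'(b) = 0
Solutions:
 f(b) = sqrt(3)*(pi - asin(C1*exp(3*sqrt(3)*b)))/3
 f(b) = sqrt(3)*asin(C1*exp(3*sqrt(3)*b))/3


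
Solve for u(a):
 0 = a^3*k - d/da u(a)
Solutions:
 u(a) = C1 + a^4*k/4


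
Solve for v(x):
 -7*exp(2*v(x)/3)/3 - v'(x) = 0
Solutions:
 v(x) = 3*log(-sqrt(-1/(C1 - 7*x))) - 3*log(2)/2 + 3*log(3)
 v(x) = 3*log(-1/(C1 - 7*x))/2 - 3*log(2)/2 + 3*log(3)


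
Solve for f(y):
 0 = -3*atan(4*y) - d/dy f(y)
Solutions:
 f(y) = C1 - 3*y*atan(4*y) + 3*log(16*y^2 + 1)/8


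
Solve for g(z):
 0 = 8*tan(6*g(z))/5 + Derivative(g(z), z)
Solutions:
 g(z) = -asin(C1*exp(-48*z/5))/6 + pi/6
 g(z) = asin(C1*exp(-48*z/5))/6


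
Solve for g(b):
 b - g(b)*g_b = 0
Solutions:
 g(b) = -sqrt(C1 + b^2)
 g(b) = sqrt(C1 + b^2)


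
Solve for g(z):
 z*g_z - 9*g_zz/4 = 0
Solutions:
 g(z) = C1 + C2*erfi(sqrt(2)*z/3)


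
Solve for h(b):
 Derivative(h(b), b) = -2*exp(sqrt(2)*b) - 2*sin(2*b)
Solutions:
 h(b) = C1 - sqrt(2)*exp(sqrt(2)*b) + cos(2*b)


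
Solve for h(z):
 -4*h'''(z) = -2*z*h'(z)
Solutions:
 h(z) = C1 + Integral(C2*airyai(2^(2/3)*z/2) + C3*airybi(2^(2/3)*z/2), z)


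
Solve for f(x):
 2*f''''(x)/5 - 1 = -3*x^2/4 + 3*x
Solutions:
 f(x) = C1 + C2*x + C3*x^2 + C4*x^3 - x^6/192 + x^5/16 + 5*x^4/48


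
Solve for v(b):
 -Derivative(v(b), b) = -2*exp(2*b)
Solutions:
 v(b) = C1 + exp(2*b)


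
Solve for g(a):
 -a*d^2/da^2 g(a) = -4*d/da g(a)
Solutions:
 g(a) = C1 + C2*a^5


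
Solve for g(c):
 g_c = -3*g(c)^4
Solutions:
 g(c) = (-3^(2/3) - 3*3^(1/6)*I)*(1/(C1 + 3*c))^(1/3)/6
 g(c) = (-3^(2/3) + 3*3^(1/6)*I)*(1/(C1 + 3*c))^(1/3)/6
 g(c) = (1/(C1 + 9*c))^(1/3)


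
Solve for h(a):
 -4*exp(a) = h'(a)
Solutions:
 h(a) = C1 - 4*exp(a)


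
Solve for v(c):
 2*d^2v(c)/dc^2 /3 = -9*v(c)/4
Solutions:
 v(c) = C1*sin(3*sqrt(6)*c/4) + C2*cos(3*sqrt(6)*c/4)


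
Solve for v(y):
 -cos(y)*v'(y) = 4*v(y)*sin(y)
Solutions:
 v(y) = C1*cos(y)^4


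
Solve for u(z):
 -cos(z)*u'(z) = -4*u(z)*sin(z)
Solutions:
 u(z) = C1/cos(z)^4


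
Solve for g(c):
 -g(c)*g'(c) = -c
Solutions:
 g(c) = -sqrt(C1 + c^2)
 g(c) = sqrt(C1 + c^2)


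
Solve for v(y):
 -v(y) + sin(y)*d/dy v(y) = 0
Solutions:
 v(y) = C1*sqrt(cos(y) - 1)/sqrt(cos(y) + 1)


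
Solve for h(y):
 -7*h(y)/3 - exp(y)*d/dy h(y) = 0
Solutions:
 h(y) = C1*exp(7*exp(-y)/3)


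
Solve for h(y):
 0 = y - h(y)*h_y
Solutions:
 h(y) = -sqrt(C1 + y^2)
 h(y) = sqrt(C1 + y^2)


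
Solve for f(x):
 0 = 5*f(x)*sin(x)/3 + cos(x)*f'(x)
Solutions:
 f(x) = C1*cos(x)^(5/3)


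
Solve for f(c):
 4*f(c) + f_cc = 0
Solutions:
 f(c) = C1*sin(2*c) + C2*cos(2*c)


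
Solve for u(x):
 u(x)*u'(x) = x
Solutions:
 u(x) = -sqrt(C1 + x^2)
 u(x) = sqrt(C1 + x^2)


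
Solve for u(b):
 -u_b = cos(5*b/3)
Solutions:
 u(b) = C1 - 3*sin(5*b/3)/5


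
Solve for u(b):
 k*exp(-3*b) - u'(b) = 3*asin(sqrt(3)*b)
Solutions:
 u(b) = C1 - 3*b*asin(sqrt(3)*b) - k*exp(-3*b)/3 - sqrt(3)*sqrt(1 - 3*b^2)


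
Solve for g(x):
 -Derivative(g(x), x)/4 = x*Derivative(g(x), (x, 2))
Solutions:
 g(x) = C1 + C2*x^(3/4)


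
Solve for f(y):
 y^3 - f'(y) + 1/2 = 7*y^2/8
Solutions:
 f(y) = C1 + y^4/4 - 7*y^3/24 + y/2


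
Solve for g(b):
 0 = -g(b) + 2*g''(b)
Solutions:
 g(b) = C1*exp(-sqrt(2)*b/2) + C2*exp(sqrt(2)*b/2)


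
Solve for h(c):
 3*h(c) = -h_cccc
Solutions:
 h(c) = (C1*sin(sqrt(2)*3^(1/4)*c/2) + C2*cos(sqrt(2)*3^(1/4)*c/2))*exp(-sqrt(2)*3^(1/4)*c/2) + (C3*sin(sqrt(2)*3^(1/4)*c/2) + C4*cos(sqrt(2)*3^(1/4)*c/2))*exp(sqrt(2)*3^(1/4)*c/2)


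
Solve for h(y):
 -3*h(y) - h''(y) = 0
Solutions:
 h(y) = C1*sin(sqrt(3)*y) + C2*cos(sqrt(3)*y)


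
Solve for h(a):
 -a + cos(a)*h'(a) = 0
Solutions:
 h(a) = C1 + Integral(a/cos(a), a)


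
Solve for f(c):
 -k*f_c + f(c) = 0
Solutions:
 f(c) = C1*exp(c/k)


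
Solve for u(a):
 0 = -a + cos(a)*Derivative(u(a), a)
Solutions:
 u(a) = C1 + Integral(a/cos(a), a)


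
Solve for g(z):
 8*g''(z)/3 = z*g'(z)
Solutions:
 g(z) = C1 + C2*erfi(sqrt(3)*z/4)


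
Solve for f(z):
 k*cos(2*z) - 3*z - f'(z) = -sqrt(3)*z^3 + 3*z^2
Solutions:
 f(z) = C1 + k*sin(2*z)/2 + sqrt(3)*z^4/4 - z^3 - 3*z^2/2


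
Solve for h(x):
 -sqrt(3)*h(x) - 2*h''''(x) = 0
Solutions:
 h(x) = (C1*sin(2^(1/4)*3^(1/8)*x/2) + C2*cos(2^(1/4)*3^(1/8)*x/2))*exp(-2^(1/4)*3^(1/8)*x/2) + (C3*sin(2^(1/4)*3^(1/8)*x/2) + C4*cos(2^(1/4)*3^(1/8)*x/2))*exp(2^(1/4)*3^(1/8)*x/2)


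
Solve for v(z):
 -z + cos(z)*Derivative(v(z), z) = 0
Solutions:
 v(z) = C1 + Integral(z/cos(z), z)


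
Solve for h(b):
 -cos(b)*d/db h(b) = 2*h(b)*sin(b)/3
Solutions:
 h(b) = C1*cos(b)^(2/3)


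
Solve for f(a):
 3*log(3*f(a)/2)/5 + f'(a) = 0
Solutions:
 -5*Integral(1/(-log(_y) - log(3) + log(2)), (_y, f(a)))/3 = C1 - a


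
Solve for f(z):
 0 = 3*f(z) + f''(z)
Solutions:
 f(z) = C1*sin(sqrt(3)*z) + C2*cos(sqrt(3)*z)


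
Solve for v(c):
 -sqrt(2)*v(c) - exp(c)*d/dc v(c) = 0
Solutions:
 v(c) = C1*exp(sqrt(2)*exp(-c))


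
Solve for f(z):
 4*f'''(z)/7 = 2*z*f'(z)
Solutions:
 f(z) = C1 + Integral(C2*airyai(2^(2/3)*7^(1/3)*z/2) + C3*airybi(2^(2/3)*7^(1/3)*z/2), z)


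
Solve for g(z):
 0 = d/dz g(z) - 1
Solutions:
 g(z) = C1 + z


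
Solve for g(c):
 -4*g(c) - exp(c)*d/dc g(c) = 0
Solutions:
 g(c) = C1*exp(4*exp(-c))


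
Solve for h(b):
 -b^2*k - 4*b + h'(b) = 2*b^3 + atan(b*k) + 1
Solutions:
 h(b) = C1 + b^4/2 + b^3*k/3 + 2*b^2 + b + Piecewise((b*atan(b*k) - log(b^2*k^2 + 1)/(2*k), Ne(k, 0)), (0, True))


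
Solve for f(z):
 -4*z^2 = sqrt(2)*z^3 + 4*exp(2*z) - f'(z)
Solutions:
 f(z) = C1 + sqrt(2)*z^4/4 + 4*z^3/3 + 2*exp(2*z)


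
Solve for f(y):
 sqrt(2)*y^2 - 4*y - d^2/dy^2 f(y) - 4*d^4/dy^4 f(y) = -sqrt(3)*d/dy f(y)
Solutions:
 f(y) = C1 + C2*exp(sqrt(3)*y*(-(9 + sqrt(82))^(1/3) + (9 + sqrt(82))^(-1/3))/12)*sin(y*((9 + sqrt(82))^(-1/3) + (9 + sqrt(82))^(1/3))/4) + C3*exp(sqrt(3)*y*(-(9 + sqrt(82))^(1/3) + (9 + sqrt(82))^(-1/3))/12)*cos(y*((9 + sqrt(82))^(-1/3) + (9 + sqrt(82))^(1/3))/4) + C4*exp(-sqrt(3)*y*(-(9 + sqrt(82))^(1/3) + (9 + sqrt(82))^(-1/3))/6) - sqrt(6)*y^3/9 - sqrt(2)*y^2/3 + 2*sqrt(3)*y^2/3 - 2*sqrt(6)*y/9 + 4*y/3


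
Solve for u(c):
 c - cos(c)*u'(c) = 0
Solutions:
 u(c) = C1 + Integral(c/cos(c), c)


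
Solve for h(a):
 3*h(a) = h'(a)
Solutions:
 h(a) = C1*exp(3*a)


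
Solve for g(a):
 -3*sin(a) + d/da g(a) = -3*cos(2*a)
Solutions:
 g(a) = C1 - 3*sin(2*a)/2 - 3*cos(a)


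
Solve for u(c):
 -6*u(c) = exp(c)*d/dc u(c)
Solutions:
 u(c) = C1*exp(6*exp(-c))


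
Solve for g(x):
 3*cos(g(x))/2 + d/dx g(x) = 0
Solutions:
 g(x) = pi - asin((C1 + exp(3*x))/(C1 - exp(3*x)))
 g(x) = asin((C1 + exp(3*x))/(C1 - exp(3*x)))


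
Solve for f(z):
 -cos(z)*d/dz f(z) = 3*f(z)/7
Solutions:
 f(z) = C1*(sin(z) - 1)^(3/14)/(sin(z) + 1)^(3/14)


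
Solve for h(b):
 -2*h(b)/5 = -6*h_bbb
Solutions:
 h(b) = C3*exp(15^(2/3)*b/15) + (C1*sin(3^(1/6)*5^(2/3)*b/10) + C2*cos(3^(1/6)*5^(2/3)*b/10))*exp(-15^(2/3)*b/30)


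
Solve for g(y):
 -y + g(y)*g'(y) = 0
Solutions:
 g(y) = -sqrt(C1 + y^2)
 g(y) = sqrt(C1 + y^2)


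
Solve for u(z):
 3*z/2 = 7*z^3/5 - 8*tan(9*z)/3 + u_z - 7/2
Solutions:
 u(z) = C1 - 7*z^4/20 + 3*z^2/4 + 7*z/2 - 8*log(cos(9*z))/27


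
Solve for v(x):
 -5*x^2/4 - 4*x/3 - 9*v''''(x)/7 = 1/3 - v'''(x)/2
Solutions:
 v(x) = C1 + C2*x + C3*x^2 + C4*exp(7*x/18) + x^5/24 + 163*x^4/252 + 2983*x^3/441


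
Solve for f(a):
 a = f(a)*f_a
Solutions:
 f(a) = -sqrt(C1 + a^2)
 f(a) = sqrt(C1 + a^2)


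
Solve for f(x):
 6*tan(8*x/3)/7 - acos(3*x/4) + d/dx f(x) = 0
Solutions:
 f(x) = C1 + x*acos(3*x/4) - sqrt(16 - 9*x^2)/3 + 9*log(cos(8*x/3))/28


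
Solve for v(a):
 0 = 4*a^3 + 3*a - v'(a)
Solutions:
 v(a) = C1 + a^4 + 3*a^2/2


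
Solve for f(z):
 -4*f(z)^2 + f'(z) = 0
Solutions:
 f(z) = -1/(C1 + 4*z)


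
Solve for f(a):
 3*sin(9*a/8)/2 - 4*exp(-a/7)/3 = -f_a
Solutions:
 f(a) = C1 + 4*cos(9*a/8)/3 - 28*exp(-a/7)/3


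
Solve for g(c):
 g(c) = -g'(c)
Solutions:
 g(c) = C1*exp(-c)


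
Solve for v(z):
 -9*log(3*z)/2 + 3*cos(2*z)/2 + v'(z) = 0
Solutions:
 v(z) = C1 + 9*z*log(z)/2 - 9*z/2 + 9*z*log(3)/2 - 3*sin(2*z)/4


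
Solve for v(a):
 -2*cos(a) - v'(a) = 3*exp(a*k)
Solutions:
 v(a) = C1 - 2*sin(a) - 3*exp(a*k)/k


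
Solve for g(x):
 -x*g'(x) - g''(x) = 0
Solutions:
 g(x) = C1 + C2*erf(sqrt(2)*x/2)


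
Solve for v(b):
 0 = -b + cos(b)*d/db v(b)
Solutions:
 v(b) = C1 + Integral(b/cos(b), b)


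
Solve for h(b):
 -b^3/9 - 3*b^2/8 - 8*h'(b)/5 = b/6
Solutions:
 h(b) = C1 - 5*b^4/288 - 5*b^3/64 - 5*b^2/96


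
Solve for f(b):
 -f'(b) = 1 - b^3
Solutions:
 f(b) = C1 + b^4/4 - b


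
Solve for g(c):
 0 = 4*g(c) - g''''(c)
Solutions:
 g(c) = C1*exp(-sqrt(2)*c) + C2*exp(sqrt(2)*c) + C3*sin(sqrt(2)*c) + C4*cos(sqrt(2)*c)


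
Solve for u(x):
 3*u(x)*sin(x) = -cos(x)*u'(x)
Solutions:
 u(x) = C1*cos(x)^3


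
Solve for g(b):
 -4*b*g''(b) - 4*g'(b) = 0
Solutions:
 g(b) = C1 + C2*log(b)


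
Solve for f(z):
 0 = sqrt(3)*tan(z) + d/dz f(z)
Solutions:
 f(z) = C1 + sqrt(3)*log(cos(z))


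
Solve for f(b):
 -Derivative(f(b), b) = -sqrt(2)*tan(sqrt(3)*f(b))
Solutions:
 f(b) = sqrt(3)*(pi - asin(C1*exp(sqrt(6)*b)))/3
 f(b) = sqrt(3)*asin(C1*exp(sqrt(6)*b))/3


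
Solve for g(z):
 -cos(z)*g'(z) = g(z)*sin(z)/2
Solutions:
 g(z) = C1*sqrt(cos(z))


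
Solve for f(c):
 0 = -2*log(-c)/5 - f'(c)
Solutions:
 f(c) = C1 - 2*c*log(-c)/5 + 2*c/5


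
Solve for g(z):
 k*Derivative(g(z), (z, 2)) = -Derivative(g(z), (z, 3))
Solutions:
 g(z) = C1 + C2*z + C3*exp(-k*z)


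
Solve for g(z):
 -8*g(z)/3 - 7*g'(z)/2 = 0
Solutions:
 g(z) = C1*exp(-16*z/21)


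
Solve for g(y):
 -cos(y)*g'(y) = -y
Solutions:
 g(y) = C1 + Integral(y/cos(y), y)


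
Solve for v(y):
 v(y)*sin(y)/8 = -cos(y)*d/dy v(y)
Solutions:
 v(y) = C1*cos(y)^(1/8)


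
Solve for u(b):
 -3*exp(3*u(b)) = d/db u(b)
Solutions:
 u(b) = log((-3^(2/3) - 3*3^(1/6)*I)*(1/(C1 + 3*b))^(1/3)/6)
 u(b) = log((-3^(2/3) + 3*3^(1/6)*I)*(1/(C1 + 3*b))^(1/3)/6)
 u(b) = log(1/(C1 + 9*b))/3


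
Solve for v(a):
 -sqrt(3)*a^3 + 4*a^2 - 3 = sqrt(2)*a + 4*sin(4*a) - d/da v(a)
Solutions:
 v(a) = C1 + sqrt(3)*a^4/4 - 4*a^3/3 + sqrt(2)*a^2/2 + 3*a - cos(4*a)


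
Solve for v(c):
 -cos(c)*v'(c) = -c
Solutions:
 v(c) = C1 + Integral(c/cos(c), c)


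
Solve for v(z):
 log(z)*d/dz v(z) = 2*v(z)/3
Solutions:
 v(z) = C1*exp(2*li(z)/3)


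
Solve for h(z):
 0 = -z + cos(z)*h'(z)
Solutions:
 h(z) = C1 + Integral(z/cos(z), z)


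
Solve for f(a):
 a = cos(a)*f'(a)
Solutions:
 f(a) = C1 + Integral(a/cos(a), a)


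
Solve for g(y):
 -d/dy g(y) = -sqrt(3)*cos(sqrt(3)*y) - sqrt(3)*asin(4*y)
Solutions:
 g(y) = C1 + sqrt(3)*(y*asin(4*y) + sqrt(1 - 16*y^2)/4) + sin(sqrt(3)*y)


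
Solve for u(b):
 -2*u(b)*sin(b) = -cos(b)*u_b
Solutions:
 u(b) = C1/cos(b)^2


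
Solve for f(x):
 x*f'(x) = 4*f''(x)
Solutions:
 f(x) = C1 + C2*erfi(sqrt(2)*x/4)


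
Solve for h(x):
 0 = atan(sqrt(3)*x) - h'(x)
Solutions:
 h(x) = C1 + x*atan(sqrt(3)*x) - sqrt(3)*log(3*x^2 + 1)/6


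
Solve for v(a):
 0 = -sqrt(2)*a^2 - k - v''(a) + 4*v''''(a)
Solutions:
 v(a) = C1 + C2*a + C3*exp(-a/2) + C4*exp(a/2) - sqrt(2)*a^4/12 + a^2*(-k/2 - 4*sqrt(2))


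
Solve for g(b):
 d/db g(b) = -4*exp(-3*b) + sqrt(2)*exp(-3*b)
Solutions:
 g(b) = C1 - sqrt(2)*exp(-3*b)/3 + 4*exp(-3*b)/3


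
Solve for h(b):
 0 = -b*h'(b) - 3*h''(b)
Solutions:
 h(b) = C1 + C2*erf(sqrt(6)*b/6)


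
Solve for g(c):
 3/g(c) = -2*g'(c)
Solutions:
 g(c) = -sqrt(C1 - 3*c)
 g(c) = sqrt(C1 - 3*c)


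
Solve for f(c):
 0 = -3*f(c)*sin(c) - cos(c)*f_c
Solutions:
 f(c) = C1*cos(c)^3


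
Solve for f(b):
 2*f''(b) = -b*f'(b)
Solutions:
 f(b) = C1 + C2*erf(b/2)


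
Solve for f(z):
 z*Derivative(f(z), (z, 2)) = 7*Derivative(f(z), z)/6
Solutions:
 f(z) = C1 + C2*z^(13/6)


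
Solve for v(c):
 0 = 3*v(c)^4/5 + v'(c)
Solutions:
 v(c) = 5^(1/3)*(1/(C1 + 9*c))^(1/3)
 v(c) = 5^(1/3)*(-3^(2/3) - 3*3^(1/6)*I)*(1/(C1 + 3*c))^(1/3)/6
 v(c) = 5^(1/3)*(-3^(2/3) + 3*3^(1/6)*I)*(1/(C1 + 3*c))^(1/3)/6


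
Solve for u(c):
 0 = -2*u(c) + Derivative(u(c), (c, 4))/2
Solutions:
 u(c) = C1*exp(-sqrt(2)*c) + C2*exp(sqrt(2)*c) + C3*sin(sqrt(2)*c) + C4*cos(sqrt(2)*c)


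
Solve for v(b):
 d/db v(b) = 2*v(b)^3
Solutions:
 v(b) = -sqrt(2)*sqrt(-1/(C1 + 2*b))/2
 v(b) = sqrt(2)*sqrt(-1/(C1 + 2*b))/2


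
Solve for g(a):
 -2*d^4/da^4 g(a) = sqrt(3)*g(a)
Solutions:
 g(a) = (C1*sin(2^(1/4)*3^(1/8)*a/2) + C2*cos(2^(1/4)*3^(1/8)*a/2))*exp(-2^(1/4)*3^(1/8)*a/2) + (C3*sin(2^(1/4)*3^(1/8)*a/2) + C4*cos(2^(1/4)*3^(1/8)*a/2))*exp(2^(1/4)*3^(1/8)*a/2)


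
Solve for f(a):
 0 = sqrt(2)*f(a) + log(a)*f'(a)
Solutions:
 f(a) = C1*exp(-sqrt(2)*li(a))


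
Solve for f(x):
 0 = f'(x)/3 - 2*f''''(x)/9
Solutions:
 f(x) = C1 + C4*exp(2^(2/3)*3^(1/3)*x/2) + (C2*sin(2^(2/3)*3^(5/6)*x/4) + C3*cos(2^(2/3)*3^(5/6)*x/4))*exp(-2^(2/3)*3^(1/3)*x/4)


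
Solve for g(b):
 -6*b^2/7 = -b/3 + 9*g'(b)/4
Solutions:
 g(b) = C1 - 8*b^3/63 + 2*b^2/27


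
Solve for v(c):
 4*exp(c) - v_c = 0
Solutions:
 v(c) = C1 + 4*exp(c)


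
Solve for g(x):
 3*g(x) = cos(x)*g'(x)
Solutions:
 g(x) = C1*(sin(x) + 1)^(3/2)/(sin(x) - 1)^(3/2)


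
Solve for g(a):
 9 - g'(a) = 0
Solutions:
 g(a) = C1 + 9*a


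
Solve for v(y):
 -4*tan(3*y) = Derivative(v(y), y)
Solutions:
 v(y) = C1 + 4*log(cos(3*y))/3


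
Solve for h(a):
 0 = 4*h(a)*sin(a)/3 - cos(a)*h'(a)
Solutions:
 h(a) = C1/cos(a)^(4/3)


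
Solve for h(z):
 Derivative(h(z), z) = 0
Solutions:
 h(z) = C1


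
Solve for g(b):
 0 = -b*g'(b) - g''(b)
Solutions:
 g(b) = C1 + C2*erf(sqrt(2)*b/2)


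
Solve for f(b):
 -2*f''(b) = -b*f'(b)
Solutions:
 f(b) = C1 + C2*erfi(b/2)


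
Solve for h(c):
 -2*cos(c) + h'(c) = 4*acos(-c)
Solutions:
 h(c) = C1 + 4*c*acos(-c) + 4*sqrt(1 - c^2) + 2*sin(c)


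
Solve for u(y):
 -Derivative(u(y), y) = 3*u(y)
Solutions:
 u(y) = C1*exp(-3*y)


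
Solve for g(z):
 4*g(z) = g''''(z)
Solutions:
 g(z) = C1*exp(-sqrt(2)*z) + C2*exp(sqrt(2)*z) + C3*sin(sqrt(2)*z) + C4*cos(sqrt(2)*z)


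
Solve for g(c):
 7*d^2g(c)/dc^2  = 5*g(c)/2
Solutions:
 g(c) = C1*exp(-sqrt(70)*c/14) + C2*exp(sqrt(70)*c/14)


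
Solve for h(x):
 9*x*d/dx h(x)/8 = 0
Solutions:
 h(x) = C1


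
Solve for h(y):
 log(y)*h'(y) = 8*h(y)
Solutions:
 h(y) = C1*exp(8*li(y))


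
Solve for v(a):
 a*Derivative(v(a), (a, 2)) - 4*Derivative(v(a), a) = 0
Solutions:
 v(a) = C1 + C2*a^5


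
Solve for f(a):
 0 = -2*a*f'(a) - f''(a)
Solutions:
 f(a) = C1 + C2*erf(a)


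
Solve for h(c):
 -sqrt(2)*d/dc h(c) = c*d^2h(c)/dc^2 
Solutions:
 h(c) = C1 + C2*c^(1 - sqrt(2))


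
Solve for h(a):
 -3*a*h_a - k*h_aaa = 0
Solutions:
 h(a) = C1 + Integral(C2*airyai(3^(1/3)*a*(-1/k)^(1/3)) + C3*airybi(3^(1/3)*a*(-1/k)^(1/3)), a)


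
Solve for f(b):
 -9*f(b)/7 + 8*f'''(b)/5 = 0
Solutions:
 f(b) = C3*exp(45^(1/3)*7^(2/3)*b/14) + (C1*sin(3*3^(1/6)*5^(1/3)*7^(2/3)*b/28) + C2*cos(3*3^(1/6)*5^(1/3)*7^(2/3)*b/28))*exp(-45^(1/3)*7^(2/3)*b/28)


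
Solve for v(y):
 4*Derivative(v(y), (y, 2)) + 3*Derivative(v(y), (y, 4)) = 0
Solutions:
 v(y) = C1 + C2*y + C3*sin(2*sqrt(3)*y/3) + C4*cos(2*sqrt(3)*y/3)


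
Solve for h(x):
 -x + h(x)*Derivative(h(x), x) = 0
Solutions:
 h(x) = -sqrt(C1 + x^2)
 h(x) = sqrt(C1 + x^2)


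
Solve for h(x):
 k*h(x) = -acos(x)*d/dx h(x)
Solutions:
 h(x) = C1*exp(-k*Integral(1/acos(x), x))


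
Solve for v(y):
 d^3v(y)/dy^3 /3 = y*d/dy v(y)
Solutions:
 v(y) = C1 + Integral(C2*airyai(3^(1/3)*y) + C3*airybi(3^(1/3)*y), y)


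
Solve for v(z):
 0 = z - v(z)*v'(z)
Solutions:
 v(z) = -sqrt(C1 + z^2)
 v(z) = sqrt(C1 + z^2)


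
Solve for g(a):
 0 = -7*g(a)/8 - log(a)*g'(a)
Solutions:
 g(a) = C1*exp(-7*li(a)/8)


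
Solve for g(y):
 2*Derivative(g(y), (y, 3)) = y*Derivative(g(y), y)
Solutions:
 g(y) = C1 + Integral(C2*airyai(2^(2/3)*y/2) + C3*airybi(2^(2/3)*y/2), y)


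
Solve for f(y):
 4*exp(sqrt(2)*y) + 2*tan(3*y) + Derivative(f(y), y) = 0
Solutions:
 f(y) = C1 - 2*sqrt(2)*exp(sqrt(2)*y) + 2*log(cos(3*y))/3


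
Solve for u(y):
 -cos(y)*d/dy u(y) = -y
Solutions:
 u(y) = C1 + Integral(y/cos(y), y)


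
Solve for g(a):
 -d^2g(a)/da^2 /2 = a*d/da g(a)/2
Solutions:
 g(a) = C1 + C2*erf(sqrt(2)*a/2)


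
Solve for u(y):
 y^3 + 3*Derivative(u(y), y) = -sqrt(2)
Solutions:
 u(y) = C1 - y^4/12 - sqrt(2)*y/3


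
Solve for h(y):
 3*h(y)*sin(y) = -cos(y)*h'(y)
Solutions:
 h(y) = C1*cos(y)^3


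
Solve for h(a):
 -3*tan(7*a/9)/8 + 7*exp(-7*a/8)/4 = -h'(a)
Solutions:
 h(a) = C1 + 27*log(tan(7*a/9)^2 + 1)/112 + 2*exp(-7*a/8)


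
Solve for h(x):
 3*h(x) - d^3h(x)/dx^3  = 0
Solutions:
 h(x) = C3*exp(3^(1/3)*x) + (C1*sin(3^(5/6)*x/2) + C2*cos(3^(5/6)*x/2))*exp(-3^(1/3)*x/2)


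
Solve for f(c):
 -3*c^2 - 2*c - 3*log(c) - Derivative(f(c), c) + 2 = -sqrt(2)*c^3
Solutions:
 f(c) = C1 + sqrt(2)*c^4/4 - c^3 - c^2 - 3*c*log(c) + 5*c


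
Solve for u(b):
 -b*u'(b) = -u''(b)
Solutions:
 u(b) = C1 + C2*erfi(sqrt(2)*b/2)


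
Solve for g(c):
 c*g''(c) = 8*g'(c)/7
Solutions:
 g(c) = C1 + C2*c^(15/7)


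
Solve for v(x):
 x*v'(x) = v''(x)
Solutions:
 v(x) = C1 + C2*erfi(sqrt(2)*x/2)


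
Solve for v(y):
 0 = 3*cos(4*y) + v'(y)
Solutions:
 v(y) = C1 - 3*sin(4*y)/4


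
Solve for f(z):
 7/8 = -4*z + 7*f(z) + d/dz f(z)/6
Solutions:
 f(z) = C1*exp(-42*z) + 4*z/7 + 131/1176


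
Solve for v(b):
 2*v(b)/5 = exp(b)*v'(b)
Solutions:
 v(b) = C1*exp(-2*exp(-b)/5)


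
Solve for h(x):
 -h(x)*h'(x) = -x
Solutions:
 h(x) = -sqrt(C1 + x^2)
 h(x) = sqrt(C1 + x^2)


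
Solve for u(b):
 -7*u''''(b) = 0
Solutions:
 u(b) = C1 + C2*b + C3*b^2 + C4*b^3


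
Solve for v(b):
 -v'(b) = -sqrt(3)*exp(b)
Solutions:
 v(b) = C1 + sqrt(3)*exp(b)


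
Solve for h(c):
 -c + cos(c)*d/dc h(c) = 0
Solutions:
 h(c) = C1 + Integral(c/cos(c), c)


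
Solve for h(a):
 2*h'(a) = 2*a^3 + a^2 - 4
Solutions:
 h(a) = C1 + a^4/4 + a^3/6 - 2*a


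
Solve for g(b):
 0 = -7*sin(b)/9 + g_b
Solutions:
 g(b) = C1 - 7*cos(b)/9


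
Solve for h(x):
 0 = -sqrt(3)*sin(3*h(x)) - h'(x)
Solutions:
 h(x) = -acos((-C1 - exp(6*sqrt(3)*x))/(C1 - exp(6*sqrt(3)*x)))/3 + 2*pi/3
 h(x) = acos((-C1 - exp(6*sqrt(3)*x))/(C1 - exp(6*sqrt(3)*x)))/3


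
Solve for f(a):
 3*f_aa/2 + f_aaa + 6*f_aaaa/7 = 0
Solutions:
 f(a) = C1 + C2*a + (C3*sin(sqrt(203)*a/12) + C4*cos(sqrt(203)*a/12))*exp(-7*a/12)


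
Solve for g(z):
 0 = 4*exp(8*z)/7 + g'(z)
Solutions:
 g(z) = C1 - exp(8*z)/14


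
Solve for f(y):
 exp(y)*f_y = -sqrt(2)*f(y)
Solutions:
 f(y) = C1*exp(sqrt(2)*exp(-y))


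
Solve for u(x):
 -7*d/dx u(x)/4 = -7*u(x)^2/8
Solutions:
 u(x) = -2/(C1 + x)


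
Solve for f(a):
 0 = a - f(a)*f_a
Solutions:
 f(a) = -sqrt(C1 + a^2)
 f(a) = sqrt(C1 + a^2)


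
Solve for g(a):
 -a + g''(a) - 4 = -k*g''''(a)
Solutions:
 g(a) = C1 + C2*a + C3*exp(-a*sqrt(-1/k)) + C4*exp(a*sqrt(-1/k)) + a^3/6 + 2*a^2


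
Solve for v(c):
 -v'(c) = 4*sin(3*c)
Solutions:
 v(c) = C1 + 4*cos(3*c)/3


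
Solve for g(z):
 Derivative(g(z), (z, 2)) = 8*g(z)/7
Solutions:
 g(z) = C1*exp(-2*sqrt(14)*z/7) + C2*exp(2*sqrt(14)*z/7)


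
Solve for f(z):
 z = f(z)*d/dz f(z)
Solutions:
 f(z) = -sqrt(C1 + z^2)
 f(z) = sqrt(C1 + z^2)


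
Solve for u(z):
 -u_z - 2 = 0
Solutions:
 u(z) = C1 - 2*z


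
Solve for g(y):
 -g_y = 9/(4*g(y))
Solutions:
 g(y) = -sqrt(C1 - 18*y)/2
 g(y) = sqrt(C1 - 18*y)/2


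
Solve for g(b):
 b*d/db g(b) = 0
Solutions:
 g(b) = C1


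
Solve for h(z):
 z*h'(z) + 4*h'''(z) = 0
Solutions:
 h(z) = C1 + Integral(C2*airyai(-2^(1/3)*z/2) + C3*airybi(-2^(1/3)*z/2), z)


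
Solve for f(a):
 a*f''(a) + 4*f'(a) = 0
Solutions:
 f(a) = C1 + C2/a^3


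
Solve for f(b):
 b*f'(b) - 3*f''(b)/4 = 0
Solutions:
 f(b) = C1 + C2*erfi(sqrt(6)*b/3)


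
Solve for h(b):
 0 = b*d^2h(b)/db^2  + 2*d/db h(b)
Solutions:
 h(b) = C1 + C2/b


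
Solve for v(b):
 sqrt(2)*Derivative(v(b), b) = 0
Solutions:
 v(b) = C1


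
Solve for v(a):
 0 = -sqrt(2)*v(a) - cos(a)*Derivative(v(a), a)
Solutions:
 v(a) = C1*(sin(a) - 1)^(sqrt(2)/2)/(sin(a) + 1)^(sqrt(2)/2)


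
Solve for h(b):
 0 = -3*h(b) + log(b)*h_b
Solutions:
 h(b) = C1*exp(3*li(b))


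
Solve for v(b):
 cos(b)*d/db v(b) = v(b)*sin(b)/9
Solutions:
 v(b) = C1/cos(b)^(1/9)


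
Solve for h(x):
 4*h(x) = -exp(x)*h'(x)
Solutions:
 h(x) = C1*exp(4*exp(-x))


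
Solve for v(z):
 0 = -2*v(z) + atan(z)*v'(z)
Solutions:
 v(z) = C1*exp(2*Integral(1/atan(z), z))


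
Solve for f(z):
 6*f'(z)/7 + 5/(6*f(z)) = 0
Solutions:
 f(z) = -sqrt(C1 - 70*z)/6
 f(z) = sqrt(C1 - 70*z)/6


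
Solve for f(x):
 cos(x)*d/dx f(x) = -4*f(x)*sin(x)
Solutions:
 f(x) = C1*cos(x)^4


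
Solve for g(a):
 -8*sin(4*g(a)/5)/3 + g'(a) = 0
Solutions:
 -8*a/3 + 5*log(cos(4*g(a)/5) - 1)/8 - 5*log(cos(4*g(a)/5) + 1)/8 = C1


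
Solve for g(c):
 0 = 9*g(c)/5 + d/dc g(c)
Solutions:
 g(c) = C1*exp(-9*c/5)


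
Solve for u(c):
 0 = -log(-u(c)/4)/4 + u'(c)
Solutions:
 -4*Integral(1/(log(-_y) - 2*log(2)), (_y, u(c))) = C1 - c


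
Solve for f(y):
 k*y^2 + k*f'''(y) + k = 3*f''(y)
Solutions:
 f(y) = C1 + C2*y + C3*exp(3*y/k) + k^2*y^3/27 + k*y^4/36 + k*y^2*(2*k^2 + 9)/54


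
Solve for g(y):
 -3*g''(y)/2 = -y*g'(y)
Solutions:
 g(y) = C1 + C2*erfi(sqrt(3)*y/3)


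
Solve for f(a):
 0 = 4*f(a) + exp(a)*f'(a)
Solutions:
 f(a) = C1*exp(4*exp(-a))


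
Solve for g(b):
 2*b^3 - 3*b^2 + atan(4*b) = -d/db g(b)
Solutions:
 g(b) = C1 - b^4/2 + b^3 - b*atan(4*b) + log(16*b^2 + 1)/8


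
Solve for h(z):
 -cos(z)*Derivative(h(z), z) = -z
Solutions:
 h(z) = C1 + Integral(z/cos(z), z)


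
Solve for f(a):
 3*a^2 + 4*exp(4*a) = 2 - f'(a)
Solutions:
 f(a) = C1 - a^3 + 2*a - exp(4*a)


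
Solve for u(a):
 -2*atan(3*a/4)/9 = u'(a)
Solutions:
 u(a) = C1 - 2*a*atan(3*a/4)/9 + 4*log(9*a^2 + 16)/27


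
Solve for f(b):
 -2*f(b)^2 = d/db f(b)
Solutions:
 f(b) = 1/(C1 + 2*b)


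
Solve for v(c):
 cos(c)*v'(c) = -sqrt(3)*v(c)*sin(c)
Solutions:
 v(c) = C1*cos(c)^(sqrt(3))


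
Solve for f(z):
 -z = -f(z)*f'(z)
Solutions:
 f(z) = -sqrt(C1 + z^2)
 f(z) = sqrt(C1 + z^2)


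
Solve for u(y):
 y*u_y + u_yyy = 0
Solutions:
 u(y) = C1 + Integral(C2*airyai(-y) + C3*airybi(-y), y)


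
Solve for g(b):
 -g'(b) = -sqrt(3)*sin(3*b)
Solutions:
 g(b) = C1 - sqrt(3)*cos(3*b)/3


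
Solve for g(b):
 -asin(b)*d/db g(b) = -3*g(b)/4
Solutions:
 g(b) = C1*exp(3*Integral(1/asin(b), b)/4)


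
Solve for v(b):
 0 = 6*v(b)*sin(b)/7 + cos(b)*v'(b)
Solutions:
 v(b) = C1*cos(b)^(6/7)


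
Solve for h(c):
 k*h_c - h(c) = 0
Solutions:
 h(c) = C1*exp(c/k)


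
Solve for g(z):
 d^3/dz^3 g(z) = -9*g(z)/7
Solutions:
 g(z) = C3*exp(-21^(2/3)*z/7) + (C1*sin(3*3^(1/6)*7^(2/3)*z/14) + C2*cos(3*3^(1/6)*7^(2/3)*z/14))*exp(21^(2/3)*z/14)


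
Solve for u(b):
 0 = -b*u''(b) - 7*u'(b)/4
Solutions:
 u(b) = C1 + C2/b^(3/4)


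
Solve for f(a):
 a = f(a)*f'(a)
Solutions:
 f(a) = -sqrt(C1 + a^2)
 f(a) = sqrt(C1 + a^2)


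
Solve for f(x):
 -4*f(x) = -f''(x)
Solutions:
 f(x) = C1*exp(-2*x) + C2*exp(2*x)


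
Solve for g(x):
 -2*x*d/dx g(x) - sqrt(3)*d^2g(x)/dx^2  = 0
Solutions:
 g(x) = C1 + C2*erf(3^(3/4)*x/3)


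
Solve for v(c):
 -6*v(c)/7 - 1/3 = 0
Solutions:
 v(c) = -7/18


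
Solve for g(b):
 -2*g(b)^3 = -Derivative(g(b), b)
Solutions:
 g(b) = -sqrt(2)*sqrt(-1/(C1 + 2*b))/2
 g(b) = sqrt(2)*sqrt(-1/(C1 + 2*b))/2


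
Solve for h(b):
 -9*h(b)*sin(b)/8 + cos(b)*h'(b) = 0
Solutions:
 h(b) = C1/cos(b)^(9/8)


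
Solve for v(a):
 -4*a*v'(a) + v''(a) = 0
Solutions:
 v(a) = C1 + C2*erfi(sqrt(2)*a)


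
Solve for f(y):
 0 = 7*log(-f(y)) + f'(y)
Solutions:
 -li(-f(y)) = C1 - 7*y


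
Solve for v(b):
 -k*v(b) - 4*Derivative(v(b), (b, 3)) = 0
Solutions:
 v(b) = C1*exp(2^(1/3)*b*(-k)^(1/3)/2) + C2*exp(2^(1/3)*b*(-k)^(1/3)*(-1 + sqrt(3)*I)/4) + C3*exp(-2^(1/3)*b*(-k)^(1/3)*(1 + sqrt(3)*I)/4)


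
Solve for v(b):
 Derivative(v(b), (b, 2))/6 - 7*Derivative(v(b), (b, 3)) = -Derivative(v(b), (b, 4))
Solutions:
 v(b) = C1 + C2*b + C3*exp(b*(21 - sqrt(435))/6) + C4*exp(b*(sqrt(435) + 21)/6)


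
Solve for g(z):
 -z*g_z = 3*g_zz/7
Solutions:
 g(z) = C1 + C2*erf(sqrt(42)*z/6)


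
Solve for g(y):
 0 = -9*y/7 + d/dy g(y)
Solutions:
 g(y) = C1 + 9*y^2/14


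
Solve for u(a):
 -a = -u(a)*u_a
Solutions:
 u(a) = -sqrt(C1 + a^2)
 u(a) = sqrt(C1 + a^2)


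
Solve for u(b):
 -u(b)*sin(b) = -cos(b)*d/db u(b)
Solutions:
 u(b) = C1/cos(b)


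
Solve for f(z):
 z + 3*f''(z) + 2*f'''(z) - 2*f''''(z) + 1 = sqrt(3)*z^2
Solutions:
 f(z) = C1 + C2*z + C3*exp(z*(1 - sqrt(7))/2) + C4*exp(z*(1 + sqrt(7))/2) + sqrt(3)*z^4/36 + z^3*(-4*sqrt(3) - 3)/54 + z^2*(-3 + 20*sqrt(3))/54


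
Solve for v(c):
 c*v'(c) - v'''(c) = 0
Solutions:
 v(c) = C1 + Integral(C2*airyai(c) + C3*airybi(c), c)


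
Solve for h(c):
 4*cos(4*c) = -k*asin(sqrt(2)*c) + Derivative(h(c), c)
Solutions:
 h(c) = C1 + k*(c*asin(sqrt(2)*c) + sqrt(2)*sqrt(1 - 2*c^2)/2) + sin(4*c)


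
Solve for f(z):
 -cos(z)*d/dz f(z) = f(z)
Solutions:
 f(z) = C1*sqrt(sin(z) - 1)/sqrt(sin(z) + 1)


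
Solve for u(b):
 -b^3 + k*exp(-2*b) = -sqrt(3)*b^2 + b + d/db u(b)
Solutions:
 u(b) = C1 - b^4/4 + sqrt(3)*b^3/3 - b^2/2 - k*exp(-2*b)/2


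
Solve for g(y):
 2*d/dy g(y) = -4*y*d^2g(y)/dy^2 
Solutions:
 g(y) = C1 + C2*sqrt(y)


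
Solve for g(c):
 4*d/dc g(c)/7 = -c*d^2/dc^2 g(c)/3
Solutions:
 g(c) = C1 + C2/c^(5/7)


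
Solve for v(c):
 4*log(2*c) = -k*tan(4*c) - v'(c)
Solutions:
 v(c) = C1 - 4*c*log(c) - 4*c*log(2) + 4*c + k*log(cos(4*c))/4


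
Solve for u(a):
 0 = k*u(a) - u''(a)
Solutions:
 u(a) = C1*exp(-a*sqrt(k)) + C2*exp(a*sqrt(k))


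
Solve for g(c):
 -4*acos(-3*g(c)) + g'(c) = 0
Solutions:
 Integral(1/acos(-3*_y), (_y, g(c))) = C1 + 4*c


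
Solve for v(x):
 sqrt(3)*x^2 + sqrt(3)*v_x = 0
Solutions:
 v(x) = C1 - x^3/3


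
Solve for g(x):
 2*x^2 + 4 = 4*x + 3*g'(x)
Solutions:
 g(x) = C1 + 2*x^3/9 - 2*x^2/3 + 4*x/3


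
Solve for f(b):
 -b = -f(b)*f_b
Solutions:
 f(b) = -sqrt(C1 + b^2)
 f(b) = sqrt(C1 + b^2)


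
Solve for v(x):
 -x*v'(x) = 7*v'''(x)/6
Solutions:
 v(x) = C1 + Integral(C2*airyai(-6^(1/3)*7^(2/3)*x/7) + C3*airybi(-6^(1/3)*7^(2/3)*x/7), x)


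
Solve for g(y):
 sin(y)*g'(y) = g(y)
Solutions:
 g(y) = C1*sqrt(cos(y) - 1)/sqrt(cos(y) + 1)


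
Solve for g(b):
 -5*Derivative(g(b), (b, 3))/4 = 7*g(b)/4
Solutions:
 g(b) = C3*exp(-5^(2/3)*7^(1/3)*b/5) + (C1*sin(sqrt(3)*5^(2/3)*7^(1/3)*b/10) + C2*cos(sqrt(3)*5^(2/3)*7^(1/3)*b/10))*exp(5^(2/3)*7^(1/3)*b/10)


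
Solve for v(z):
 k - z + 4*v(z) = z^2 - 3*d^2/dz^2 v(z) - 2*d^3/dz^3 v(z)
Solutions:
 v(z) = C3*exp(-2*z) - k/4 + z^2/4 + z/4 + (C1*sin(sqrt(15)*z/4) + C2*cos(sqrt(15)*z/4))*exp(z/4) - 3/8


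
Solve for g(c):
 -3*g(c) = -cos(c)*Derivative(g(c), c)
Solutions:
 g(c) = C1*(sin(c) + 1)^(3/2)/(sin(c) - 1)^(3/2)


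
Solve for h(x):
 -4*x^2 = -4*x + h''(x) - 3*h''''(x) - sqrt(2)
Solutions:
 h(x) = C1 + C2*x + C3*exp(-sqrt(3)*x/3) + C4*exp(sqrt(3)*x/3) - x^4/3 + 2*x^3/3 + x^2*(-12 + sqrt(2)/2)
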